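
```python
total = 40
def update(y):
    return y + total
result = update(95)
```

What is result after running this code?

Step 1: total = 40 is defined globally.
Step 2: update(95) uses parameter y = 95 and looks up total from global scope = 40.
Step 3: result = 95 + 40 = 135

The answer is 135.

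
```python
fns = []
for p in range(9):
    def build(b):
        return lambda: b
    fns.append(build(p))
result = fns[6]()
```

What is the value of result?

Step 1: build(p) creates a new scope capturing b = p at call time.
Step 2: fns[6] = build(6), so its lambda captures b = 6.
Step 3: result = 6 (closure factory fixes late binding)

The answer is 6.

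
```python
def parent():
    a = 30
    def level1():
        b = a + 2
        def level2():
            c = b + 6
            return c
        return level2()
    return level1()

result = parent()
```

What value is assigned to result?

Step 1: a = 30. b = a + 2 = 32.
Step 2: c = b + 6 = 32 + 6 = 38.
Step 3: result = 38

The answer is 38.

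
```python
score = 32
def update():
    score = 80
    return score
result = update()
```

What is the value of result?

Step 1: Global score = 32.
Step 2: update() creates local score = 80, shadowing the global.
Step 3: Returns local score = 80. result = 80

The answer is 80.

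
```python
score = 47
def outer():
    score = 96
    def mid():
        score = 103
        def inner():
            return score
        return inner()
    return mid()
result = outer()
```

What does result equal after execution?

Step 1: Three levels of shadowing: global 47, outer 96, mid 103.
Step 2: inner() finds score = 103 in enclosing mid() scope.
Step 3: result = 103

The answer is 103.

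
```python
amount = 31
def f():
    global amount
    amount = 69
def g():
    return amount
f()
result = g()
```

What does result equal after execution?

Step 1: amount = 31.
Step 2: f() sets global amount = 69.
Step 3: g() reads global amount = 69. result = 69

The answer is 69.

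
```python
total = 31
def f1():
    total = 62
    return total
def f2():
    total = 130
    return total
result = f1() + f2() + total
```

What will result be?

Step 1: Each function shadows global total with its own local.
Step 2: f1() returns 62, f2() returns 130.
Step 3: Global total = 31 is unchanged. result = 62 + 130 + 31 = 223

The answer is 223.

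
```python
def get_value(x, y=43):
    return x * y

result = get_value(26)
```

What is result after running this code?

Step 1: get_value(26) uses default y = 43.
Step 2: Returns 26 * 43 = 1118.
Step 3: result = 1118

The answer is 1118.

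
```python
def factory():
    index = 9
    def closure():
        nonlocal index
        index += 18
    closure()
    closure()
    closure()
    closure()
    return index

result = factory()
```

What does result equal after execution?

Step 1: index starts at 9.
Step 2: closure() is called 4 times, each adding 18.
Step 3: index = 9 + 18 * 4 = 81

The answer is 81.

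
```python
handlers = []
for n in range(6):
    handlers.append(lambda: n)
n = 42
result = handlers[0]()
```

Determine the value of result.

Step 1: Lambdas capture the variable n by reference, not by value.
Step 2: After the loop, n is reassigned to 42.
Step 3: handlers[0]() looks up the current n = 42. result = 42

The answer is 42.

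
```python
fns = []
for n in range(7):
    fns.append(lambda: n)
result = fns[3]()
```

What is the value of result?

Step 1: The loop creates 7 lambdas, all referencing the same variable n.
Step 2: After the loop, n = 6 (final value).
Step 3: fns[3]() looks up n at call time and finds 6. This is the late binding gotcha. result = 6

The answer is 6.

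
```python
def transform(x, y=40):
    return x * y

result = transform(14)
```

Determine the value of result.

Step 1: transform(14) uses default y = 40.
Step 2: Returns 14 * 40 = 560.
Step 3: result = 560

The answer is 560.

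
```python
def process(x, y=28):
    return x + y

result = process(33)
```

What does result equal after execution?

Step 1: process(33) uses default y = 28.
Step 2: Returns 33 + 28 = 61.
Step 3: result = 61

The answer is 61.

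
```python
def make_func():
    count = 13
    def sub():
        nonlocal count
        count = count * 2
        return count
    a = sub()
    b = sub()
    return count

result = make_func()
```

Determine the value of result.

Step 1: count starts at 13.
Step 2: First sub(): count = 13 * 2 = 26.
Step 3: Second sub(): count = 26 * 2 = 52.
Step 4: result = 52

The answer is 52.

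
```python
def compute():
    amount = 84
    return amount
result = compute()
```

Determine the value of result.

Step 1: compute() defines amount = 84 in its local scope.
Step 2: return amount finds the local variable amount = 84.
Step 3: result = 84

The answer is 84.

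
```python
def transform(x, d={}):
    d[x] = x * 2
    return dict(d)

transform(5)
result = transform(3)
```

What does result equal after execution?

Step 1: Mutable default dict is shared across calls.
Step 2: First call adds 5: 10. Second call adds 3: 6.
Step 3: result = {5: 10, 3: 6}

The answer is {5: 10, 3: 6}.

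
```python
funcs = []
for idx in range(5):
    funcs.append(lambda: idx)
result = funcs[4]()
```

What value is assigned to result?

Step 1: The loop creates 5 lambdas, all referencing the same variable idx.
Step 2: After the loop, idx = 4 (final value).
Step 3: funcs[4]() looks up idx at call time and finds 4. This is the late binding gotcha. result = 4

The answer is 4.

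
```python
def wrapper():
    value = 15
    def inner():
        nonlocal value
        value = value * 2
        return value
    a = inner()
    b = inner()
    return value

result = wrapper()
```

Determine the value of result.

Step 1: value starts at 15.
Step 2: First inner(): value = 15 * 2 = 30.
Step 3: Second inner(): value = 30 * 2 = 60.
Step 4: result = 60

The answer is 60.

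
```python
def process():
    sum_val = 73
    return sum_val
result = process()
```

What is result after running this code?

Step 1: process() defines sum_val = 73 in its local scope.
Step 2: return sum_val finds the local variable sum_val = 73.
Step 3: result = 73

The answer is 73.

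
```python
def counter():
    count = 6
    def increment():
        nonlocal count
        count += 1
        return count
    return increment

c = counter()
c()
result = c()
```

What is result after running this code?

Step 1: counter() creates closure with count = 6.
Step 2: Each c() call increments count via nonlocal. After 2 calls: 6 + 2 = 8.
Step 3: result = 8

The answer is 8.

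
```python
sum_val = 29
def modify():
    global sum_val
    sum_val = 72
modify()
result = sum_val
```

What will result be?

Step 1: sum_val = 29 globally.
Step 2: modify() declares global sum_val and sets it to 72.
Step 3: After modify(), global sum_val = 72. result = 72

The answer is 72.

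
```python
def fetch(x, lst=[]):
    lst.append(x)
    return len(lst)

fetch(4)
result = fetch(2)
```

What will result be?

Step 1: Mutable default list persists between calls.
Step 2: First call: lst = [4], len = 1. Second call: lst = [4, 2], len = 2.
Step 3: result = 2

The answer is 2.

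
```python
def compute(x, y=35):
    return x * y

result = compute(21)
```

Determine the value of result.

Step 1: compute(21) uses default y = 35.
Step 2: Returns 21 * 35 = 735.
Step 3: result = 735

The answer is 735.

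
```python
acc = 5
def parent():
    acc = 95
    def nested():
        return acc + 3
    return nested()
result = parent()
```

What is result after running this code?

Step 1: parent() shadows global acc with acc = 95.
Step 2: nested() finds acc = 95 in enclosing scope, computes 95 + 3 = 98.
Step 3: result = 98

The answer is 98.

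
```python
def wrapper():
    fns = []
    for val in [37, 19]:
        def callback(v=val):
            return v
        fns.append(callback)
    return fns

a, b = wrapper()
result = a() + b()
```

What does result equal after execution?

Step 1: Default argument v=val captures val at each iteration.
Step 2: a() returns 37 (captured at first iteration), b() returns 19 (captured at second).
Step 3: result = 37 + 19 = 56

The answer is 56.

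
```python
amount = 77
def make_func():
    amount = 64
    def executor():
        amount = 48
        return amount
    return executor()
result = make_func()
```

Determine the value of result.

Step 1: Three scopes define amount: global (77), make_func (64), executor (48).
Step 2: executor() has its own local amount = 48, which shadows both enclosing and global.
Step 3: result = 48 (local wins in LEGB)

The answer is 48.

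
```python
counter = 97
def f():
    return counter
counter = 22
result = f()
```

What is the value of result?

Step 1: counter is first set to 97, then reassigned to 22.
Step 2: f() is called after the reassignment, so it looks up the current global counter = 22.
Step 3: result = 22

The answer is 22.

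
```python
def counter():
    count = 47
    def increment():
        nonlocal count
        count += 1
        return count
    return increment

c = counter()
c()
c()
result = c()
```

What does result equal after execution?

Step 1: counter() creates closure with count = 47.
Step 2: Each c() call increments count via nonlocal. After 3 calls: 47 + 3 = 50.
Step 3: result = 50

The answer is 50.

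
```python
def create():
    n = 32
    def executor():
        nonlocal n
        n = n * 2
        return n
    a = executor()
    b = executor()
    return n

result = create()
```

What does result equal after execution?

Step 1: n starts at 32.
Step 2: First executor(): n = 32 * 2 = 64.
Step 3: Second executor(): n = 64 * 2 = 128.
Step 4: result = 128

The answer is 128.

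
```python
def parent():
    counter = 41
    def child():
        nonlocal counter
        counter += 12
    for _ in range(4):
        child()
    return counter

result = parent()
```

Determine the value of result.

Step 1: counter = 41.
Step 2: child() is called 4 times in a loop, each adding 12 via nonlocal.
Step 3: counter = 41 + 12 * 4 = 89

The answer is 89.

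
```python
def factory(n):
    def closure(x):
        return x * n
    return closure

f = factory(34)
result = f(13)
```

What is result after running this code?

Step 1: factory(34) creates a closure capturing n = 34.
Step 2: f(13) computes 13 * 34 = 442.
Step 3: result = 442

The answer is 442.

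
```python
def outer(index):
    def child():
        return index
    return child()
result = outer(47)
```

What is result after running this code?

Step 1: outer(47) binds parameter index = 47.
Step 2: child() looks up index in enclosing scope and finds the parameter index = 47.
Step 3: result = 47

The answer is 47.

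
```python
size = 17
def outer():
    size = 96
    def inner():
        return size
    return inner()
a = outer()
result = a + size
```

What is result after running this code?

Step 1: outer() has local size = 96. inner() reads from enclosing.
Step 2: outer() returns 96. Global size = 17 unchanged.
Step 3: result = 96 + 17 = 113

The answer is 113.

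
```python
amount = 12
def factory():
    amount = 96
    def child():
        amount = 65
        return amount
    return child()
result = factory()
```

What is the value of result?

Step 1: Three scopes define amount: global (12), factory (96), child (65).
Step 2: child() has its own local amount = 65, which shadows both enclosing and global.
Step 3: result = 65 (local wins in LEGB)

The answer is 65.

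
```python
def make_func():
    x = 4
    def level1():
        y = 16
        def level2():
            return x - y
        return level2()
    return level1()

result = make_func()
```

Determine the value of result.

Step 1: x = 4 in make_func. y = 16 in level1.
Step 2: level2() reads x = 4 and y = 16 from enclosing scopes.
Step 3: result = 4 - 16 = -12

The answer is -12.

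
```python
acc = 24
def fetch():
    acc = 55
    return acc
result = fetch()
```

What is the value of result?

Step 1: Global acc = 24.
Step 2: fetch() creates local acc = 55, shadowing the global.
Step 3: Returns local acc = 55. result = 55

The answer is 55.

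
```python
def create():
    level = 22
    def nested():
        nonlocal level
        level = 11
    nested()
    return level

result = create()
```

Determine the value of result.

Step 1: create() sets level = 22.
Step 2: nested() uses nonlocal to reassign level = 11.
Step 3: result = 11

The answer is 11.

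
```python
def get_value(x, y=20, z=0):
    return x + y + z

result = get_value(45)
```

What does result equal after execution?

Step 1: get_value(45) uses defaults y = 20, z = 0.
Step 2: Returns 45 + 20 + 0 = 65.
Step 3: result = 65

The answer is 65.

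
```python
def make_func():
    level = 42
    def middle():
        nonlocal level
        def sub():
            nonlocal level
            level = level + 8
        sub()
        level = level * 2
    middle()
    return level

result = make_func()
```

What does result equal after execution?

Step 1: level = 42.
Step 2: sub() adds 8: level = 42 + 8 = 50.
Step 3: middle() doubles: level = 50 * 2 = 100.
Step 4: result = 100

The answer is 100.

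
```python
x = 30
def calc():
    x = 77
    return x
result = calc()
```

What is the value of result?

Step 1: Global x = 30.
Step 2: calc() creates local x = 77, shadowing the global.
Step 3: Returns local x = 77. result = 77

The answer is 77.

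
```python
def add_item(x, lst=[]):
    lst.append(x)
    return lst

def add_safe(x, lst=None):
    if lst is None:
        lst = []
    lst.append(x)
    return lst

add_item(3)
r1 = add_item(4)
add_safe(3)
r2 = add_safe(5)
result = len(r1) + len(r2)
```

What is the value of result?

Step 1: add_item shares mutable default: after 2 calls, lst = [3, 4], len = 2.
Step 2: add_safe creates fresh list each time: r2 = [5], len = 1.
Step 3: result = 2 + 1 = 3

The answer is 3.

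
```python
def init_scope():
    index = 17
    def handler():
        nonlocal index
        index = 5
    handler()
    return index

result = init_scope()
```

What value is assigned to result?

Step 1: init_scope() sets index = 17.
Step 2: handler() uses nonlocal to reassign index = 5.
Step 3: result = 5

The answer is 5.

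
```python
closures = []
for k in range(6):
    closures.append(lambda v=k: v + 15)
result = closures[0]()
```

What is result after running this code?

Step 1: Default argument v=k captures k's value at definition time.
Step 2: closures[0] was defined when k = 0, so v defaults to 0.
Step 3: result = 0 + 15 = 15 (default arg fixes the late binding issue)

The answer is 15.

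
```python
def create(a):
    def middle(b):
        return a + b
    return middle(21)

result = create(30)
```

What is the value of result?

Step 1: create(30) passes a = 30.
Step 2: middle(21) has b = 21, reads a = 30 from enclosing.
Step 3: result = 30 + 21 = 51

The answer is 51.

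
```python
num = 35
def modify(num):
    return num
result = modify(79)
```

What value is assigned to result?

Step 1: Global num = 35.
Step 2: modify(79) takes parameter num = 79, which shadows the global.
Step 3: result = 79

The answer is 79.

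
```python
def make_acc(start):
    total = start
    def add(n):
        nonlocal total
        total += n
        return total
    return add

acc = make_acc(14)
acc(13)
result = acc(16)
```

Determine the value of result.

Step 1: make_acc(14) creates closure with total = 14.
Step 2: First acc(13): total = 14 + 13 = 27.
Step 3: Second acc(16): total = 27 + 16 = 43. result = 43

The answer is 43.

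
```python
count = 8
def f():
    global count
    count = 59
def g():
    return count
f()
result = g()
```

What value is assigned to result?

Step 1: count = 8.
Step 2: f() sets global count = 59.
Step 3: g() reads global count = 59. result = 59

The answer is 59.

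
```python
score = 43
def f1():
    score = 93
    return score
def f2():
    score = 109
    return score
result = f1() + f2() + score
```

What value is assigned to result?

Step 1: Each function shadows global score with its own local.
Step 2: f1() returns 93, f2() returns 109.
Step 3: Global score = 43 is unchanged. result = 93 + 109 + 43 = 245

The answer is 245.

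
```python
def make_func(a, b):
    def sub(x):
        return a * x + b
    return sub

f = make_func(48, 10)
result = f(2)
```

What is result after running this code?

Step 1: make_func(48, 10) captures a = 48, b = 10.
Step 2: f(2) computes 48 * 2 + 10 = 106.
Step 3: result = 106

The answer is 106.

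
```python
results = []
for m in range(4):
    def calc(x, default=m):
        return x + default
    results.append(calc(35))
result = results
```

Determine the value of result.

Step 1: Default argument default=m is evaluated at function definition time.
Step 2: Each iteration creates calc with default = current m value.
Step 3: calc(35) returns 35 + default. results = [35, 36, 37, 38]

The answer is [35, 36, 37, 38].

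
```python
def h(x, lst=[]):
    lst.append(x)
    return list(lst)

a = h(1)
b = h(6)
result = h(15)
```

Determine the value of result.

Step 1: Default list is shared. list() creates copies for return values.
Step 2: Internal list grows: [1] -> [1, 6] -> [1, 6, 15].
Step 3: result = [1, 6, 15]

The answer is [1, 6, 15].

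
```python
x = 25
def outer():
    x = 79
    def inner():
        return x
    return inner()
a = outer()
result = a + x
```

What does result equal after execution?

Step 1: outer() has local x = 79. inner() reads from enclosing.
Step 2: outer() returns 79. Global x = 25 unchanged.
Step 3: result = 79 + 25 = 104

The answer is 104.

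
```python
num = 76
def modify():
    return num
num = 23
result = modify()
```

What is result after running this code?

Step 1: num is first set to 76, then reassigned to 23.
Step 2: modify() is called after the reassignment, so it looks up the current global num = 23.
Step 3: result = 23

The answer is 23.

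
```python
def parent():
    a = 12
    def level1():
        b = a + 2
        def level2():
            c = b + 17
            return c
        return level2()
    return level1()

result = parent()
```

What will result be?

Step 1: a = 12. b = a + 2 = 14.
Step 2: c = b + 17 = 14 + 17 = 31.
Step 3: result = 31

The answer is 31.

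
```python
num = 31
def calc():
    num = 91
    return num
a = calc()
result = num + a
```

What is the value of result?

Step 1: Global num = 31. calc() returns local num = 91.
Step 2: a = 91. Global num still = 31.
Step 3: result = 31 + 91 = 122

The answer is 122.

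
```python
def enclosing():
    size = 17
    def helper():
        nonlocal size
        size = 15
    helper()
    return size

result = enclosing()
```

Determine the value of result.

Step 1: enclosing() sets size = 17.
Step 2: helper() uses nonlocal to reassign size = 15.
Step 3: result = 15

The answer is 15.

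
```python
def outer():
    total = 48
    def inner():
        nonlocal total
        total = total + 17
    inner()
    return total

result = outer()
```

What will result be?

Step 1: outer() sets total = 48.
Step 2: inner() uses nonlocal to modify total in outer's scope: total = 48 + 17 = 65.
Step 3: outer() returns the modified total = 65

The answer is 65.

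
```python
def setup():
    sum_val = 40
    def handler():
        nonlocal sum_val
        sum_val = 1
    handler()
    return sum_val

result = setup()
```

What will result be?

Step 1: setup() sets sum_val = 40.
Step 2: handler() uses nonlocal to reassign sum_val = 1.
Step 3: result = 1

The answer is 1.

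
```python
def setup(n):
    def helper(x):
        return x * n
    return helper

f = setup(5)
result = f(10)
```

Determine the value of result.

Step 1: setup(5) creates a closure capturing n = 5.
Step 2: f(10) computes 10 * 5 = 50.
Step 3: result = 50

The answer is 50.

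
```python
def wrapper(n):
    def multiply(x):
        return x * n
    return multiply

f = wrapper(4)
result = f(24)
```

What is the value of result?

Step 1: wrapper(4) returns multiply closure with n = 4.
Step 2: f(24) computes 24 * 4 = 96.
Step 3: result = 96

The answer is 96.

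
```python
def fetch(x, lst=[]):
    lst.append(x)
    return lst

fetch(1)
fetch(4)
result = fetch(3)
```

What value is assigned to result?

Step 1: Mutable default argument gotcha! The list [] is created once.
Step 2: Each call appends to the SAME list: [1], [1, 4], [1, 4, 3].
Step 3: result = [1, 4, 3]

The answer is [1, 4, 3].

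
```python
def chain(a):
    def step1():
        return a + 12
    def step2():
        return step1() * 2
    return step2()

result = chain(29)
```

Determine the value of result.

Step 1: chain(29) captures a = 29.
Step 2: step2() calls step1() which returns 29 + 12 = 41.
Step 3: step2() returns 41 * 2 = 82

The answer is 82.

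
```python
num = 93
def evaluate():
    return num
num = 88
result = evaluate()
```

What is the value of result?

Step 1: num is first set to 93, then reassigned to 88.
Step 2: evaluate() is called after the reassignment, so it looks up the current global num = 88.
Step 3: result = 88

The answer is 88.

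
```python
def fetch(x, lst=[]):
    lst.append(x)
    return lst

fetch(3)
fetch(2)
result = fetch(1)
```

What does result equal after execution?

Step 1: Mutable default argument gotcha! The list [] is created once.
Step 2: Each call appends to the SAME list: [3], [3, 2], [3, 2, 1].
Step 3: result = [3, 2, 1]

The answer is [3, 2, 1].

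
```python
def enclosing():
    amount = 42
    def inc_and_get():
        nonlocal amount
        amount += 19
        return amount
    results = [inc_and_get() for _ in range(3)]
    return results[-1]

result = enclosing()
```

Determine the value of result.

Step 1: amount = 42.
Step 2: Three calls to inc_and_get(), each adding 19.
Step 3: Last value = 42 + 19 * 3 = 99

The answer is 99.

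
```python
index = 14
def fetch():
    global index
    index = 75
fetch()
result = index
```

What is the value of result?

Step 1: index = 14 globally.
Step 2: fetch() declares global index and sets it to 75.
Step 3: After fetch(), global index = 75. result = 75

The answer is 75.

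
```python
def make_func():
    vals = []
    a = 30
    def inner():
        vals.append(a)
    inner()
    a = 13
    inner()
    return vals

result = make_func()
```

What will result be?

Step 1: a = 30. inner() appends current a to vals.
Step 2: First inner(): appends 30. Then a = 13.
Step 3: Second inner(): appends 13 (closure sees updated a). result = [30, 13]

The answer is [30, 13].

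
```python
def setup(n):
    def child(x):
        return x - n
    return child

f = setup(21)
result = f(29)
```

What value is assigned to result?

Step 1: setup(21) creates a closure capturing n = 21.
Step 2: f(29) computes 29 - 21 = 8.
Step 3: result = 8

The answer is 8.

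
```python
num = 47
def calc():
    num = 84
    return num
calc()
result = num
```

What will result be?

Step 1: num = 47 globally.
Step 2: calc() creates a LOCAL num = 84 (no global keyword!).
Step 3: The global num is unchanged. result = 47

The answer is 47.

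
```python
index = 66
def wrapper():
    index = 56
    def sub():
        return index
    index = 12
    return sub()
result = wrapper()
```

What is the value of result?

Step 1: wrapper() sets index = 56, then later index = 12.
Step 2: sub() is called after index is reassigned to 12. Closures capture variables by reference, not by value.
Step 3: result = 12

The answer is 12.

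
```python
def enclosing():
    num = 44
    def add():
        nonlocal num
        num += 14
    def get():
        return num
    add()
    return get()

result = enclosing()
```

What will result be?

Step 1: num = 44. add() modifies it via nonlocal, get() reads it.
Step 2: add() makes num = 44 + 14 = 58.
Step 3: get() returns 58. result = 58

The answer is 58.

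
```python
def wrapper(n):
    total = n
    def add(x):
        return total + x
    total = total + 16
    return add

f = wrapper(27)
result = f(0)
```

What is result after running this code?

Step 1: wrapper(27) sets total = 27, then total = 27 + 16 = 43.
Step 2: Closures capture by reference, so add sees total = 43.
Step 3: f(0) returns 43 + 0 = 43

The answer is 43.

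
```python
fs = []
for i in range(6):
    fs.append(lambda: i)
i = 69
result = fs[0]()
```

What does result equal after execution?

Step 1: Lambdas capture the variable i by reference, not by value.
Step 2: After the loop, i is reassigned to 69.
Step 3: fs[0]() looks up the current i = 69. result = 69

The answer is 69.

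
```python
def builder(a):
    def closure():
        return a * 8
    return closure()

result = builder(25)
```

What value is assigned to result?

Step 1: builder(25) binds parameter a = 25.
Step 2: closure() accesses a = 25 from enclosing scope.
Step 3: result = 25 * 8 = 200

The answer is 200.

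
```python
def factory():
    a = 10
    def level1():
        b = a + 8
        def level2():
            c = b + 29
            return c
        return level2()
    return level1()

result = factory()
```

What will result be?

Step 1: a = 10. b = a + 8 = 18.
Step 2: c = b + 29 = 18 + 29 = 47.
Step 3: result = 47

The answer is 47.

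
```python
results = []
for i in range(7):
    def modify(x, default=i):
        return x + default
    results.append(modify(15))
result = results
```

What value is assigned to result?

Step 1: Default argument default=i is evaluated at function definition time.
Step 2: Each iteration creates modify with default = current i value.
Step 3: modify(15) returns 15 + default. results = [15, 16, 17, 18, 19, 20, 21]

The answer is [15, 16, 17, 18, 19, 20, 21].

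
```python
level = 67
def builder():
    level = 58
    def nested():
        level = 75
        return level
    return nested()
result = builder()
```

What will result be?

Step 1: Three scopes define level: global (67), builder (58), nested (75).
Step 2: nested() has its own local level = 75, which shadows both enclosing and global.
Step 3: result = 75 (local wins in LEGB)

The answer is 75.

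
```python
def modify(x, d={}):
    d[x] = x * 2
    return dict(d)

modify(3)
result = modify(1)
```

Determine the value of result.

Step 1: Mutable default dict is shared across calls.
Step 2: First call adds 3: 6. Second call adds 1: 2.
Step 3: result = {3: 6, 1: 2}

The answer is {3: 6, 1: 2}.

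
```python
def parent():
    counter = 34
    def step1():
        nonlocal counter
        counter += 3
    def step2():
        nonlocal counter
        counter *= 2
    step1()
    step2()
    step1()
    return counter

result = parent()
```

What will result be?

Step 1: counter = 34.
Step 2: step1(): counter = 34 + 3 = 37.
Step 3: step2(): counter = 37 * 2 = 74.
Step 4: step1(): counter = 74 + 3 = 77. result = 77

The answer is 77.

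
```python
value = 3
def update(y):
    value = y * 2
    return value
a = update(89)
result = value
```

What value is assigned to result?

Step 1: Global value = 3.
Step 2: update(89) creates local value = 89 * 2 = 178.
Step 3: Global value unchanged because no global keyword. result = 3

The answer is 3.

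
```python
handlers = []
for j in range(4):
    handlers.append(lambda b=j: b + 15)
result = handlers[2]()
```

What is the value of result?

Step 1: Default argument b=j captures j's value at definition time.
Step 2: handlers[2] was defined when j = 2, so b defaults to 2.
Step 3: result = 2 + 15 = 17 (default arg fixes the late binding issue)

The answer is 17.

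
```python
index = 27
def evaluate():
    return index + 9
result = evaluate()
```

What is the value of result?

Step 1: index = 27 is defined globally.
Step 2: evaluate() looks up index from global scope = 27, then computes 27 + 9 = 36.
Step 3: result = 36

The answer is 36.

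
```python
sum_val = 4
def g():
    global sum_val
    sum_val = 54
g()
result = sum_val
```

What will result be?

Step 1: sum_val = 4 globally.
Step 2: g() declares global sum_val and sets it to 54.
Step 3: After g(), global sum_val = 54. result = 54

The answer is 54.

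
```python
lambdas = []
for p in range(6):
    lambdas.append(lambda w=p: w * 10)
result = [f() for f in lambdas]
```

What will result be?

Step 1: Default arg w=p captures p at each iteration.
Step 2: lambdas[k] has w defaulting to k, returns k * 10.
Step 3: result = [0, 10, 20, 30, 40, 50]

The answer is [0, 10, 20, 30, 40, 50].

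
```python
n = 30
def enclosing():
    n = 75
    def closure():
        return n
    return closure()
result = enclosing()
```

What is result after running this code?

Step 1: n = 30 globally, but enclosing() defines n = 75 locally.
Step 2: closure() looks up n. Not in local scope, so checks enclosing scope (enclosing) and finds n = 75.
Step 3: result = 75

The answer is 75.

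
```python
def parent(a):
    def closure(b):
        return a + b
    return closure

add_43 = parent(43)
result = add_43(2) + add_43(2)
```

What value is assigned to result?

Step 1: add_43 captures a = 43.
Step 2: add_43(2) = 43 + 2 = 45, called twice.
Step 3: result = 45 + 45 = 90

The answer is 90.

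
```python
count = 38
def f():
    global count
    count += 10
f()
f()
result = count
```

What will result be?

Step 1: count = 38.
Step 2: First f(): count = 38 + 10 = 48.
Step 3: Second f(): count = 48 + 10 = 58. result = 58

The answer is 58.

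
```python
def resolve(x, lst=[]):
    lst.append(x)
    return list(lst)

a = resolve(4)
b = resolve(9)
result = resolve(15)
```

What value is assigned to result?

Step 1: Default list is shared. list() creates copies for return values.
Step 2: Internal list grows: [4] -> [4, 9] -> [4, 9, 15].
Step 3: result = [4, 9, 15]

The answer is [4, 9, 15].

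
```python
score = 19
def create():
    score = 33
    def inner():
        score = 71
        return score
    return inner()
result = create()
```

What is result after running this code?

Step 1: Three scopes define score: global (19), create (33), inner (71).
Step 2: inner() has its own local score = 71, which shadows both enclosing and global.
Step 3: result = 71 (local wins in LEGB)

The answer is 71.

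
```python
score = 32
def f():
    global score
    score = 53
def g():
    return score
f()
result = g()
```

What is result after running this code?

Step 1: score = 32.
Step 2: f() sets global score = 53.
Step 3: g() reads global score = 53. result = 53

The answer is 53.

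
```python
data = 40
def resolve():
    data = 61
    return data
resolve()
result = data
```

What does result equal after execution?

Step 1: Global data = 40.
Step 2: resolve() creates local data = 61 (shadow, not modification).
Step 3: After resolve() returns, global data is unchanged. result = 40

The answer is 40.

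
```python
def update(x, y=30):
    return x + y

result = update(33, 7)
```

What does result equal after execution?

Step 1: update(33, 7) overrides default y with 7.
Step 2: Returns 33 + 7 = 40.
Step 3: result = 40

The answer is 40.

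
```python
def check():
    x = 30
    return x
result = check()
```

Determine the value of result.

Step 1: check() defines x = 30 in its local scope.
Step 2: return x finds the local variable x = 30.
Step 3: result = 30

The answer is 30.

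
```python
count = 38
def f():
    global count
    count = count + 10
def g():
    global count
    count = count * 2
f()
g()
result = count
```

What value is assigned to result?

Step 1: count = 38.
Step 2: f() adds 10: count = 38 + 10 = 48.
Step 3: g() doubles: count = 48 * 2 = 96.
Step 4: result = 96

The answer is 96.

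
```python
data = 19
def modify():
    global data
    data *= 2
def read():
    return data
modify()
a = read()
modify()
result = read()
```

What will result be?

Step 1: data = 19.
Step 2: First modify(): data = 19 * 2 = 38.
Step 3: Second modify(): data = 38 * 2 = 76.
Step 4: read() returns 76

The answer is 76.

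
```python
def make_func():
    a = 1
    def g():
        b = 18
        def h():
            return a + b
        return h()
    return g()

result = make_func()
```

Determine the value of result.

Step 1: make_func() defines a = 1. g() defines b = 18.
Step 2: h() accesses both from enclosing scopes: a = 1, b = 18.
Step 3: result = 1 + 18 = 19

The answer is 19.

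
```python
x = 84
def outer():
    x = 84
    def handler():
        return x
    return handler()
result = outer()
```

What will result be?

Step 1: x = 84 globally, but outer() defines x = 84 locally.
Step 2: handler() looks up x. Not in local scope, so checks enclosing scope (outer) and finds x = 84.
Step 3: result = 84

The answer is 84.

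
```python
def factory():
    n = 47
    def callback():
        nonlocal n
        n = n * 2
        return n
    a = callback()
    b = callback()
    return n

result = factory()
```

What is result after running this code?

Step 1: n starts at 47.
Step 2: First callback(): n = 47 * 2 = 94.
Step 3: Second callback(): n = 94 * 2 = 188.
Step 4: result = 188

The answer is 188.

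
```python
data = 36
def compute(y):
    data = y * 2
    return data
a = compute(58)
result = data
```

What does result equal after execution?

Step 1: Global data = 36.
Step 2: compute(58) creates local data = 58 * 2 = 116.
Step 3: Global data unchanged because no global keyword. result = 36

The answer is 36.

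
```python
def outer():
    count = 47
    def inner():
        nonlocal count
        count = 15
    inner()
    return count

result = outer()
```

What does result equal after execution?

Step 1: outer() sets count = 47.
Step 2: inner() uses nonlocal to reassign count = 15.
Step 3: result = 15

The answer is 15.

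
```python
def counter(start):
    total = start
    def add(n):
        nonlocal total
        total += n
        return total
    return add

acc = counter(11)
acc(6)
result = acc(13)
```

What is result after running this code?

Step 1: counter(11) creates closure with total = 11.
Step 2: First acc(6): total = 11 + 6 = 17.
Step 3: Second acc(13): total = 17 + 13 = 30. result = 30

The answer is 30.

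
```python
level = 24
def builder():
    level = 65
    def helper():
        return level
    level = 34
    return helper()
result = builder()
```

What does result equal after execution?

Step 1: builder() sets level = 65, then later level = 34.
Step 2: helper() is called after level is reassigned to 34. Closures capture variables by reference, not by value.
Step 3: result = 34

The answer is 34.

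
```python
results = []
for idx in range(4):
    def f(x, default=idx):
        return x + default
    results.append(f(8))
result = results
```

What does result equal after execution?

Step 1: Default argument default=idx is evaluated at function definition time.
Step 2: Each iteration creates f with default = current idx value.
Step 3: f(8) returns 8 + default. results = [8, 9, 10, 11]

The answer is [8, 9, 10, 11].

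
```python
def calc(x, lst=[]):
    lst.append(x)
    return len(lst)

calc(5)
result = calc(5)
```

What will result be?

Step 1: Mutable default list persists between calls.
Step 2: First call: lst = [5], len = 1. Second call: lst = [5, 5], len = 2.
Step 3: result = 2

The answer is 2.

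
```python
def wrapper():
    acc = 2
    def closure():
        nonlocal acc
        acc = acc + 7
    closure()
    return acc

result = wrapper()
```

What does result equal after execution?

Step 1: wrapper() sets acc = 2.
Step 2: closure() uses nonlocal to modify acc in wrapper's scope: acc = 2 + 7 = 9.
Step 3: wrapper() returns the modified acc = 9

The answer is 9.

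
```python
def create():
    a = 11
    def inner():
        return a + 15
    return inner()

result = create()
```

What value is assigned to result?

Step 1: create() defines a = 11.
Step 2: inner() reads a = 11 from enclosing scope, returns 11 + 15 = 26.
Step 3: result = 26

The answer is 26.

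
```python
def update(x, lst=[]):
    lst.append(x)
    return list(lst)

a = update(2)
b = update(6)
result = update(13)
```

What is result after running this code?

Step 1: Default list is shared. list() creates copies for return values.
Step 2: Internal list grows: [2] -> [2, 6] -> [2, 6, 13].
Step 3: result = [2, 6, 13]

The answer is [2, 6, 13].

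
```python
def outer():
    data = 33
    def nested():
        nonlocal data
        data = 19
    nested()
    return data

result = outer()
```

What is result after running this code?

Step 1: outer() sets data = 33.
Step 2: nested() uses nonlocal to reassign data = 19.
Step 3: result = 19

The answer is 19.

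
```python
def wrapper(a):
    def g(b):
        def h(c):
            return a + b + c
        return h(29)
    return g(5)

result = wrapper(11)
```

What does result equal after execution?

Step 1: a = 11, b = 5, c = 29 across three nested scopes.
Step 2: h() accesses all three via LEGB rule.
Step 3: result = 11 + 5 + 29 = 45

The answer is 45.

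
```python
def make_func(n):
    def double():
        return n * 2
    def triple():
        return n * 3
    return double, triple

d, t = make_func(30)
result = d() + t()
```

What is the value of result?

Step 1: Both closures capture the same n = 30.
Step 2: d() = 30 * 2 = 60, t() = 30 * 3 = 90.
Step 3: result = 60 + 90 = 150

The answer is 150.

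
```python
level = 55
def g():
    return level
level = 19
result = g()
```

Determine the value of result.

Step 1: level is first set to 55, then reassigned to 19.
Step 2: g() is called after the reassignment, so it looks up the current global level = 19.
Step 3: result = 19

The answer is 19.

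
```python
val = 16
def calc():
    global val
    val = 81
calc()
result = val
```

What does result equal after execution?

Step 1: val = 16 globally.
Step 2: calc() declares global val and sets it to 81.
Step 3: After calc(), global val = 81. result = 81

The answer is 81.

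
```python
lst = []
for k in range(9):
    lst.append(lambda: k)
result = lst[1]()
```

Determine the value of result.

Step 1: The loop creates 9 lambdas, all referencing the same variable k.
Step 2: After the loop, k = 8 (final value).
Step 3: lst[1]() looks up k at call time and finds 8. This is the late binding gotcha. result = 8

The answer is 8.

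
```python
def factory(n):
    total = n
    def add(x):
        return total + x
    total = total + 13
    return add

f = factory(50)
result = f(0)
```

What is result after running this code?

Step 1: factory(50) sets total = 50, then total = 50 + 13 = 63.
Step 2: Closures capture by reference, so add sees total = 63.
Step 3: f(0) returns 63 + 0 = 63

The answer is 63.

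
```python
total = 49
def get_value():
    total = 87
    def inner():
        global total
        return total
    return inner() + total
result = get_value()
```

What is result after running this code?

Step 1: Global total = 49. get_value() shadows with local total = 87.
Step 2: inner() uses global keyword, so inner() returns global total = 49.
Step 3: get_value() returns 49 + 87 = 136

The answer is 136.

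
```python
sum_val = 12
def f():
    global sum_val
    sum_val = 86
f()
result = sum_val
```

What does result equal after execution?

Step 1: sum_val = 12 globally.
Step 2: f() declares global sum_val and sets it to 86.
Step 3: After f(), global sum_val = 86. result = 86

The answer is 86.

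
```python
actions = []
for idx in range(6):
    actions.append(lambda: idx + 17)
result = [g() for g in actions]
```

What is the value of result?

Step 1: All lambdas capture idx by reference. After the loop, idx = 5.
Step 2: Each call returns 5 + 17 = 22.
Step 3: result = [22, 22, 22, 22, 22, 22]

The answer is [22, 22, 22, 22, 22, 22].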